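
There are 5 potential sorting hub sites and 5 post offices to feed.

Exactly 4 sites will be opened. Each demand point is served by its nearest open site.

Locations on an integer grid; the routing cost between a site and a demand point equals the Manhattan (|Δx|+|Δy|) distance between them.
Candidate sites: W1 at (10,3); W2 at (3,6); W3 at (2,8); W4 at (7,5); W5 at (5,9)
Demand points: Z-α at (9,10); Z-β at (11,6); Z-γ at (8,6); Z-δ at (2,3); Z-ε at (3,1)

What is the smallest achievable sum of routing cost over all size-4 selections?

Open {W1, W2, W4, W5}.
  Z-α→W5 5, Z-β→W1 4, Z-γ→W4 2, Z-δ→W2 4, Z-ε→W2 5  ⇒ total 20.
Compare {W2, W3, W4, W5}: total 21.
Compare {W1, W2, W3, W4}: total 22.
No size-4 selection does better; minimum is 20.

20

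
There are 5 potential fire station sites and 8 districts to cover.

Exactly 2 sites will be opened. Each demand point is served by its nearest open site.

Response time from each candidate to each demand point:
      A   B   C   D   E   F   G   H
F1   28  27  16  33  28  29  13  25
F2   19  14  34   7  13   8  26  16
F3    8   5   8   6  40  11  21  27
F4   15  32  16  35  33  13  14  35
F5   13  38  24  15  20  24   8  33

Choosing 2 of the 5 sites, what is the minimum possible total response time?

85

Open {F2, F3}.
  A→F3 8, B→F3 5, C→F3 8, D→F3 6, E→F2 13, F→F2 8, G→F3 21, H→F2 16  ⇒ total 85.
Compare {F3, F5}: total 93.
Compare {F2, F4}: total 103.
No size-2 selection does better; minimum is 85.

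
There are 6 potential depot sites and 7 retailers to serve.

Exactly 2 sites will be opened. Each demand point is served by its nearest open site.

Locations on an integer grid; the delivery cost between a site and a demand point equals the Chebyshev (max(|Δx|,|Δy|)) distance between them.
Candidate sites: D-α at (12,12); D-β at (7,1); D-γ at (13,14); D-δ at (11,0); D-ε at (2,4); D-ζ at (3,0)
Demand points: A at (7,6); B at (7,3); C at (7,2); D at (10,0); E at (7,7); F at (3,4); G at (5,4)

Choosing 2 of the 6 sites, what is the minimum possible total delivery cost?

Open {D-β, D-ε}.
  A→D-β 5, B→D-β 2, C→D-β 1, D→D-β 3, E→D-ε 5, F→D-ε 1, G→D-β 3  ⇒ total 20.
Compare {D-β, D-δ}: total 22.
Compare {D-α, D-β}: total 23.
No size-2 selection does better; minimum is 20.

20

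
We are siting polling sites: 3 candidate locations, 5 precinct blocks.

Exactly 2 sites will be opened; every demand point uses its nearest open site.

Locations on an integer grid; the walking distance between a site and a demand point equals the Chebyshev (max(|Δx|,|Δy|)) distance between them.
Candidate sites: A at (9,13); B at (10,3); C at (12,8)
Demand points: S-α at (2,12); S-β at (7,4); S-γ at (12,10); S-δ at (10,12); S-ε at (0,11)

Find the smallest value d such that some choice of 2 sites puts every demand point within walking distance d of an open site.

9

Open {A, B}.
  Farthest demand point is S-ε at walking distance 9 (to A); all others are ≤ 9.
With {A, C} the worst case is 9.
With {B, C} the worst case is 10.
No size-2 selection achieves below 9.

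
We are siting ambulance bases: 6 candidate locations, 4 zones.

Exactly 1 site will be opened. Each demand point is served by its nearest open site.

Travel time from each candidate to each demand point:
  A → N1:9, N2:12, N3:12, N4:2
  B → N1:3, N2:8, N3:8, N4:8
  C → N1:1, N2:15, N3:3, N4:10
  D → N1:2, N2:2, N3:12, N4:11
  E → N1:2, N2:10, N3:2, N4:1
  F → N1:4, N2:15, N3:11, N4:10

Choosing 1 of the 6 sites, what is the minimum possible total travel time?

15

Open {E}.
  N1→E 2, N2→E 10, N3→E 2, N4→E 1  ⇒ total 15.
Compare {B}: total 27.
Compare {D}: total 27.
No size-1 selection does better; minimum is 15.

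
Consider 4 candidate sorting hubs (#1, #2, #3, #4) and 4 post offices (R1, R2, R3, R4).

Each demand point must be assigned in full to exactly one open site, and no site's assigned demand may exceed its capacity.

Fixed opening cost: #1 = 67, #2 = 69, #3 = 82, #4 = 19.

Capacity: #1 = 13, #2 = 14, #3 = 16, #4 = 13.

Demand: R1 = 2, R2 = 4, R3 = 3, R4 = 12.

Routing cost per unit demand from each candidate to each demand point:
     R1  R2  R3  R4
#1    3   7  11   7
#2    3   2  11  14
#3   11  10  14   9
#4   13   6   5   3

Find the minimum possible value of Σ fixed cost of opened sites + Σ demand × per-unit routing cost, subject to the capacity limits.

Open {#2, #4}; cheapest assignment that respects the capacities:
  #2 (cap 14, load 9): R1, R2, R3 — cost 2×3 + 4×2 + 3×11 = 47
  #4 (cap 13, load 12): R4 — cost 12×3 = 36
  Shipping 83, fixed 88 → total 171.
  Any other capacity-feasible assignment to {#2, #4} ships for at least 83.
Compare {#1, #4}: its best feasible assignment gives total 189.
Compare {#1, #2, #4}: its best feasible assignment gives total 238.
Every other set of open sites that can feasibly serve all demand totals ≥ 189 even under its best assignment. Minimum: 171.

171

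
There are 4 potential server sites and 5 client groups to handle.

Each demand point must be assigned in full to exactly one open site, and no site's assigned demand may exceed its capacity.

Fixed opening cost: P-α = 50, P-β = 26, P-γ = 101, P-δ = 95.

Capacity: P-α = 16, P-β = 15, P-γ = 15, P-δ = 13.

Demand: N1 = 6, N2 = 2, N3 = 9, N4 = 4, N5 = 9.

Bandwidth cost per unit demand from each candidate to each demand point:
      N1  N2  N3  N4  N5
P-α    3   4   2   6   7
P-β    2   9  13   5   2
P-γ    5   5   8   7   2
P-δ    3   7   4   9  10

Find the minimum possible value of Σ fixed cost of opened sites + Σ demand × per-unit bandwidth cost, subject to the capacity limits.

Open {P-α, P-β}; cheapest assignment that respects the capacities:
  P-α (cap 16, load 15): N2, N3, N4 — cost 2×4 + 9×2 + 4×6 = 50
  P-β (cap 15, load 15): N1, N5 — cost 6×2 + 9×2 = 30
  Shipping 80, fixed 76 → total 156.
  Any other capacity-feasible assignment to {P-α, P-β} ships for at least 80.
Compare {P-α, P-γ}: its best feasible assignment gives total 243.
Compare {P-α, P-β, P-δ}: its best feasible assignment gives total 251.
Every other set of open sites that can feasibly serve all demand totals ≥ 243 even under its best assignment. Minimum: 156.

156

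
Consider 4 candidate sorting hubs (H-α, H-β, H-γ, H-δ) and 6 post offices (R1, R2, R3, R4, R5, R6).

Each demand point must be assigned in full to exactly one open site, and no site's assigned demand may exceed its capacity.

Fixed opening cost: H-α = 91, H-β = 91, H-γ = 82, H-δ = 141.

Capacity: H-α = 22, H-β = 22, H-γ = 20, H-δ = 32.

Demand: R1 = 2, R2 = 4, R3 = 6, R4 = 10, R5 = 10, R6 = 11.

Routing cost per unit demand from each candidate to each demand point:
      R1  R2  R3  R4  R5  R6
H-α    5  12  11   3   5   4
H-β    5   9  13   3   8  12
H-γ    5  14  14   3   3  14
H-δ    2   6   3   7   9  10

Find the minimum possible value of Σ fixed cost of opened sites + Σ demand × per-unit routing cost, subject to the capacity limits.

430

Open {H-α, H-β}; cheapest assignment that respects the capacities:
  H-α (cap 22, load 21): R5, R6 — cost 10×5 + 11×4 = 94
  H-β (cap 22, load 22): R1, R2, R3, R4 — cost 2×5 + 4×9 + 6×13 + 10×3 = 154
  Shipping 248, fixed 182 → total 430.
  Any other capacity-feasible assignment to {H-α, H-β} ships for at least 248.
Compare {H-γ, H-δ}: its best feasible assignment gives total 439.
Compare {H-α, H-δ}: its best feasible assignment gives total 442.
Every other set of open sites that can feasibly serve all demand totals ≥ 439 even under its best assignment. Minimum: 430.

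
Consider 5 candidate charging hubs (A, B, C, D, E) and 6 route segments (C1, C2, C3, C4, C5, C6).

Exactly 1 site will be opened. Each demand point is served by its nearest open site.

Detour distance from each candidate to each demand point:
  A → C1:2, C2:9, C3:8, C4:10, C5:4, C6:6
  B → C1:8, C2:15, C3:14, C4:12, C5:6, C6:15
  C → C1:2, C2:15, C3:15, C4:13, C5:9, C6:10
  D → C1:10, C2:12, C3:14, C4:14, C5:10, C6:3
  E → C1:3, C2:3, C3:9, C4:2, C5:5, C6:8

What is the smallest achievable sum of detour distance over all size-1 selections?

30

Open {E}.
  C1→E 3, C2→E 3, C3→E 9, C4→E 2, C5→E 5, C6→E 8  ⇒ total 30.
Compare {A}: total 39.
Compare {D}: total 63.
No size-1 selection does better; minimum is 30.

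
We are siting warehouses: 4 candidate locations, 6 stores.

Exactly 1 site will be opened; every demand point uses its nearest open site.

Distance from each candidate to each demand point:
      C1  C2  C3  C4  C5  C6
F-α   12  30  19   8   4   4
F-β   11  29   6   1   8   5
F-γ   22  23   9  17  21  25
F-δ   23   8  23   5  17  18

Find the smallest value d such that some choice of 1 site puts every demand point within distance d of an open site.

Open {F-δ}.
  Farthest demand point is C1 at distance 23 (to F-δ); all others are ≤ 23.
With {F-γ} the worst case is 25.
With {F-β} the worst case is 29.
No size-1 selection achieves below 23.

23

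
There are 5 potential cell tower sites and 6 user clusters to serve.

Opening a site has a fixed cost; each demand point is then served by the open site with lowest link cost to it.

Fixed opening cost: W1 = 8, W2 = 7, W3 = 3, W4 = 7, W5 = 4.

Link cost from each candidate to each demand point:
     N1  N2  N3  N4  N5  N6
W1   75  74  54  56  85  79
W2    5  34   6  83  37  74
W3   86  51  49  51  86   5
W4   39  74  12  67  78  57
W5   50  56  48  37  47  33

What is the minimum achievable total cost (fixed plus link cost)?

138

Open {W2, W3, W5}: assign each demand point to its cheapest open site.
  N1→W2 5, N2→W2 34, N3→W2 6, N4→W5 37, N5→W2 37, N6→W3 5
  link cost 124, fixed 14 → total 138.
Compare {W2, W3, W4, W5}: link cost 124 + fixed 21 = 145.
Compare {W1, W2, W3, W5}: link cost 124 + fixed 22 = 146.
Compare {W2, W3}: link cost 138 + fixed 10 = 148.
All other subsets cost ≥ 145. Minimum total cost: 138.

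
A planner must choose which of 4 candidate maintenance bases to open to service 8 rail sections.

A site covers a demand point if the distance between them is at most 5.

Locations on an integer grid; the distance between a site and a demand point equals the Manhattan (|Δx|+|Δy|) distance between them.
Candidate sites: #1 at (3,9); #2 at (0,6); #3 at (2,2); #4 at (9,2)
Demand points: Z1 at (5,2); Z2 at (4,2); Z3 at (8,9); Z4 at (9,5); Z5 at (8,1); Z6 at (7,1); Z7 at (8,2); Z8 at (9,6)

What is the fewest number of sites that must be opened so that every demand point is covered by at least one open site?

2

Coverage sets (demand points within 5 of each site):
  #1: {Z3}
  #2: {}
  #3: {Z1, Z2}
  #4: {Z1, Z2, Z4, Z5, Z6, Z7, Z8}
No single site covers all 8 demand points.
But {#1, #4} covers everything, so the minimum is 2.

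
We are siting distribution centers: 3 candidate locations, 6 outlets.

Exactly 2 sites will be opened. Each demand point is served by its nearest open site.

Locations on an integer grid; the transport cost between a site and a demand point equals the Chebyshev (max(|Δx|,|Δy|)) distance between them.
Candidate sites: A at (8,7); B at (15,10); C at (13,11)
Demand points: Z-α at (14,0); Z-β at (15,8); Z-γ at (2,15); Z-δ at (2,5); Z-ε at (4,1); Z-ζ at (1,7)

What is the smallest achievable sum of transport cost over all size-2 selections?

Open {A, B}.
  Z-α→A 7, Z-β→B 2, Z-γ→A 8, Z-δ→A 6, Z-ε→A 6, Z-ζ→A 7  ⇒ total 36.
Compare {A, C}: total 37.
Compare {B, C}: total 56.

36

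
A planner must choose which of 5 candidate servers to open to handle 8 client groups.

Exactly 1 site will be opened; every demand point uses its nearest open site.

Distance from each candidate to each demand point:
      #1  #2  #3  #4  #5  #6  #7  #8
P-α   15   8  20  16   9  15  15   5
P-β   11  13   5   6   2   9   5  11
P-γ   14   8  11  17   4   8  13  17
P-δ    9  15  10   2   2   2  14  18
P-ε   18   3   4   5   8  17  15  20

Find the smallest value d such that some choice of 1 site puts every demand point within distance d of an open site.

13

Open {P-β}.
  Farthest demand point is #2 at distance 13 (to P-β); all others are ≤ 13.
With {P-γ} the worst case is 17.
With {P-δ} the worst case is 18.
No size-1 selection achieves below 13.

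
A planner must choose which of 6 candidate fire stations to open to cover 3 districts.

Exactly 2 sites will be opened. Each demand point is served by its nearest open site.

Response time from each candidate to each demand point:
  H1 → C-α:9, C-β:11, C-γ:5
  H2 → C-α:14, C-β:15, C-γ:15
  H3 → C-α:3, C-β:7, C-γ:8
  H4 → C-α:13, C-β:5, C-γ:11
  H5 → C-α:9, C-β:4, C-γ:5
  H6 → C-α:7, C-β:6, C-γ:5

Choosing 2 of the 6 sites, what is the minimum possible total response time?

12

Open {H3, H5}.
  C-α→H3 3, C-β→H5 4, C-γ→H5 5  ⇒ total 12.
Compare {H3, H6}: total 14.
Compare {H1, H3}: total 15.
No size-2 selection does better; minimum is 12.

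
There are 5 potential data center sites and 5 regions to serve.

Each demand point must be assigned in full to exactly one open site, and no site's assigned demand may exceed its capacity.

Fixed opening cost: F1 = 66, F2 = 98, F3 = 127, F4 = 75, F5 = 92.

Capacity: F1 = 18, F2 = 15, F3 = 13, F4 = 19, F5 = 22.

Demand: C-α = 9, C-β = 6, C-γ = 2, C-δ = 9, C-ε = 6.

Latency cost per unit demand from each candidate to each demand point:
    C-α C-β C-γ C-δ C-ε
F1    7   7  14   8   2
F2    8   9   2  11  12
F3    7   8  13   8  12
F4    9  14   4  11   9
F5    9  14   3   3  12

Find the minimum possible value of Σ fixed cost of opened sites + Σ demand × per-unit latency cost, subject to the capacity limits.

326

Open {F1, F5}; cheapest assignment that respects the capacities:
  F1 (cap 18, load 12): C-β, C-ε — cost 6×7 + 6×2 = 54
  F5 (cap 22, load 20): C-α, C-γ, C-δ — cost 9×9 + 2×3 + 9×3 = 114
  Shipping 168, fixed 158 → total 326.
  Any other capacity-feasible assignment to {F1, F5} ships for at least 168.
Compare {F1, F4}: its best feasible assignment gives total 398.
Compare {F1, F4, F5}: its best feasible assignment gives total 401.
Every other set of open sites that can feasibly serve all demand totals ≥ 398 even under its best assignment. Minimum: 326.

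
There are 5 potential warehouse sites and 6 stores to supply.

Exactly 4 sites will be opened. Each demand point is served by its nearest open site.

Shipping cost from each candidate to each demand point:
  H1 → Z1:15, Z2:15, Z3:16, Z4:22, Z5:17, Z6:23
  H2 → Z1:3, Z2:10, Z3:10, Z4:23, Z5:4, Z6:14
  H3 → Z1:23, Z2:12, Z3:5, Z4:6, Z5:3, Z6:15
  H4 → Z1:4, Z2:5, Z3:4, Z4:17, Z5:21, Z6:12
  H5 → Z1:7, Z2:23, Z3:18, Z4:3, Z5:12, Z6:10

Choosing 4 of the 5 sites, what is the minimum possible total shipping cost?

28

Open {H2, H3, H4, H5}.
  Z1→H2 3, Z2→H4 5, Z3→H4 4, Z4→H5 3, Z5→H3 3, Z6→H5 10  ⇒ total 28.
Compare {H1, H2, H4, H5}: total 29.
Compare {H1, H3, H4, H5}: total 29.
No size-4 selection does better; minimum is 28.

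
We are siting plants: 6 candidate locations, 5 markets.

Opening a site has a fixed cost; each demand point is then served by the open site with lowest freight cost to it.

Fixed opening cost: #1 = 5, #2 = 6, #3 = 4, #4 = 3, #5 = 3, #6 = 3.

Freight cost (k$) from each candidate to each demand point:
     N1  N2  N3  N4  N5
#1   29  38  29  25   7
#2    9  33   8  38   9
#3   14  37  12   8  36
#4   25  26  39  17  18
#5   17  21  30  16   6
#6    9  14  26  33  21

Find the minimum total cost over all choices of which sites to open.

59

Open {#3, #5, #6}: assign each demand point to its cheapest open site.
  N1→#6 9, N2→#6 14, N3→#3 12, N4→#3 8, N5→#5 6
  freight cost 49, fixed 10 → total 59.
Compare {#2, #3, #6}: freight cost 48 + fixed 13 = 61.
Compare {#2, #3, #5, #6}: freight cost 45 + fixed 16 = 61.
Compare {#1, #3, #6}: freight cost 50 + fixed 12 = 62.
All other subsets cost ≥ 61. Minimum total cost: 59.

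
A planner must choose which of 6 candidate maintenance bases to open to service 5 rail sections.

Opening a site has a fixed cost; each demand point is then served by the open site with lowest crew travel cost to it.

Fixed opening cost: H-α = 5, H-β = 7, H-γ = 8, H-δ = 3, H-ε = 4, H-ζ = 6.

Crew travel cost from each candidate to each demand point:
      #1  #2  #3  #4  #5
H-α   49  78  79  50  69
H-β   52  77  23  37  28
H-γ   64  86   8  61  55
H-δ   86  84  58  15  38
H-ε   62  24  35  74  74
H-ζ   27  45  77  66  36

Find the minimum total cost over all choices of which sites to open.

Open {H-β, H-γ, H-δ, H-ε, H-ζ}: assign each demand point to its cheapest open site.
  #1→H-ζ 27, #2→H-ε 24, #3→H-γ 8, #4→H-δ 15, #5→H-β 28
  crew travel cost 102, fixed 28 → total 130.
Compare {H-γ, H-δ, H-ε, H-ζ}: crew travel cost 110 + fixed 21 = 131.
Compare {H-α, H-β, H-γ, H-δ, H-ε, H-ζ}: crew travel cost 102 + fixed 33 = 135.
Compare {H-α, H-γ, H-δ, H-ε, H-ζ}: crew travel cost 110 + fixed 26 = 136.
All other subsets cost ≥ 131. Minimum total cost: 130.

130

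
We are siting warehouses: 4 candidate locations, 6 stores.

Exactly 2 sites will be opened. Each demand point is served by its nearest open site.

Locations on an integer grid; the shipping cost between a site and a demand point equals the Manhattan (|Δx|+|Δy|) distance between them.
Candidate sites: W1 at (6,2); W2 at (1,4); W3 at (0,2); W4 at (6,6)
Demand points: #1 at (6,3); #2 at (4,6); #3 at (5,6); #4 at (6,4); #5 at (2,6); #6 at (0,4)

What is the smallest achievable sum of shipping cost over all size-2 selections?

Open {W2, W4}.
  #1→W4 3, #2→W4 2, #3→W4 1, #4→W4 2, #5→W2 3, #6→W2 1  ⇒ total 12.
Compare {W3, W4}: total 14.
Compare {W1, W2}: total 17.
No size-2 selection does better; minimum is 12.

12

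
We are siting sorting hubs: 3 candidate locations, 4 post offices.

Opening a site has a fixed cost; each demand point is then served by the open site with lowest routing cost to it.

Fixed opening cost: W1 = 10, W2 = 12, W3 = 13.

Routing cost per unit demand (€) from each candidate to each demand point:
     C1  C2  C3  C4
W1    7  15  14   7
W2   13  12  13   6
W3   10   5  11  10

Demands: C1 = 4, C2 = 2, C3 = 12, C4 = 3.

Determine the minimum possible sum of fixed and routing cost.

214

Open {W1, W3}: assign each demand point to its cheapest open site.
  C1→W1 4×7=28, C2→W3 2×5=10, C3→W3 12×11=132, C4→W1 3×7=21
  routing cost 191, fixed 23 → total 214.
Compare {W1, W2, W3}: routing cost 188 + fixed 35 = 223.
Compare {W3}: routing cost 212 + fixed 13 = 225.
Compare {W2, W3}: routing cost 200 + fixed 25 = 225.
All other subsets cost ≥ 223. Minimum total cost: 214.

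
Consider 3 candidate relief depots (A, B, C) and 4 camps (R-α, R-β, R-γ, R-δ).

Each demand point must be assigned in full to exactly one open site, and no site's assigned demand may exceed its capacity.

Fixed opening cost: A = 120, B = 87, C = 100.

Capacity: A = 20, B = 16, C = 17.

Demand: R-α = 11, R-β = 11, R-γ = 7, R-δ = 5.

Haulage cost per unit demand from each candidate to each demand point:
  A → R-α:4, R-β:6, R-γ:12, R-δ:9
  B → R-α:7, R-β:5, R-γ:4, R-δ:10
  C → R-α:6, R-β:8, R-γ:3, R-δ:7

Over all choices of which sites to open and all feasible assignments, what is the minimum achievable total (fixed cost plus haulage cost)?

440

Open {A, B}; cheapest assignment that respects the capacities:
  A (cap 20, load 18): R-α, R-γ — cost 11×4 + 7×12 = 128
  B (cap 16, load 16): R-β, R-δ — cost 11×5 + 5×10 = 105
  Shipping 233, fixed 207 → total 440.
  Any other capacity-feasible assignment to {A, B} ships for at least 233.
Compare {A, B, C}: its best feasible assignment gives total 462.
Compare {A, C}: its best feasible assignment gives total 471.
Every other set of open sites that can feasibly serve all demand totals ≥ 462 even under its best assignment. Minimum: 440.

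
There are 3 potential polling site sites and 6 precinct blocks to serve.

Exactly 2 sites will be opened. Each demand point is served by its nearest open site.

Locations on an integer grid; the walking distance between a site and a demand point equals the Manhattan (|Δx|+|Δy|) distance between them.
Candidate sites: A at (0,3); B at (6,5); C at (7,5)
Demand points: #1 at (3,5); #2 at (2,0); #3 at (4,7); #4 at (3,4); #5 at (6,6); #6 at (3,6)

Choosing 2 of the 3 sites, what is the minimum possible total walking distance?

Open {A, B}.
  #1→B 3, #2→A 5, #3→B 4, #4→A 4, #5→B 1, #6→B 4  ⇒ total 21.
Compare {A, C}: total 25.
Compare {B, C}: total 25.

21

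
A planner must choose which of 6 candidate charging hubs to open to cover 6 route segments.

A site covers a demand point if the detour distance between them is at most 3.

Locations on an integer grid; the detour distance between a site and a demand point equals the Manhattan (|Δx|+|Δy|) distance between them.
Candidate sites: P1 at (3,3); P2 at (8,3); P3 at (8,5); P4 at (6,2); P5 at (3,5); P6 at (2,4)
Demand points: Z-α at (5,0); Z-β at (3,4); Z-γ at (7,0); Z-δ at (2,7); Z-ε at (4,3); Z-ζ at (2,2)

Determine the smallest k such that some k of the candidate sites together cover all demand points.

Coverage sets (demand points within 3 of each site):
  P1: {Z-β, Z-ε, Z-ζ}
  P2: {}
  P3: {}
  P4: {Z-α, Z-γ, Z-ε}
  P5: {Z-β, Z-δ, Z-ε}
  P6: {Z-β, Z-δ, Z-ε, Z-ζ}
No single site covers all 6 demand points.
But {P4, P6} covers everything, so the minimum is 2.

2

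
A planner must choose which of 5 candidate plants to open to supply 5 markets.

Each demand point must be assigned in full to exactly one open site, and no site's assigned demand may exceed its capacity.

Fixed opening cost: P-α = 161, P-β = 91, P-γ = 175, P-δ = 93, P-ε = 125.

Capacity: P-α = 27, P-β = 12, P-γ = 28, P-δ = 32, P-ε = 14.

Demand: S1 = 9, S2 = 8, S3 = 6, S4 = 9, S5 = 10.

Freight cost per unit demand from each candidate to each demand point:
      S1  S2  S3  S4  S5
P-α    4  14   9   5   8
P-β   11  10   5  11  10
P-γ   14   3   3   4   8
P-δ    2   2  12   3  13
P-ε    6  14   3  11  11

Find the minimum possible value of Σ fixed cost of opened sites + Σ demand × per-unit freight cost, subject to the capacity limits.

Open {P-β, P-δ}; cheapest assignment that respects the capacities:
  P-β (cap 12, load 10): S5 — cost 10×10 = 100
  P-δ (cap 32, load 32): S1, S2, S3, S4 — cost 9×2 + 8×2 + 6×12 + 9×3 = 133
  Shipping 233, fixed 184 → total 417.
  Any other capacity-feasible assignment to {P-β, P-δ} ships for at least 233.
Compare {P-γ, P-δ}: its best feasible assignment gives total 427.
Compare {P-α, P-δ}: its best feasible assignment gives total 449.
Every other set of open sites that can feasibly serve all demand totals ≥ 427 even under its best assignment. Minimum: 417.

417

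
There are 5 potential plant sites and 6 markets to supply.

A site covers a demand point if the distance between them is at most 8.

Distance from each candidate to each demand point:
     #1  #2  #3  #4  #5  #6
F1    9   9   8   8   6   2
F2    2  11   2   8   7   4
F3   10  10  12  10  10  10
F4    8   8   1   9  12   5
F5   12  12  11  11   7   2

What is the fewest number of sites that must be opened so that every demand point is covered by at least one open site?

Coverage sets (demand points within 8 of each site):
  F1: {#3, #4, #5, #6}
  F2: {#1, #3, #4, #5, #6}
  F3: {}
  F4: {#1, #2, #3, #6}
  F5: {#5, #6}
No single site covers all 6 demand points.
But {F1, F4} covers everything, so the minimum is 2.

2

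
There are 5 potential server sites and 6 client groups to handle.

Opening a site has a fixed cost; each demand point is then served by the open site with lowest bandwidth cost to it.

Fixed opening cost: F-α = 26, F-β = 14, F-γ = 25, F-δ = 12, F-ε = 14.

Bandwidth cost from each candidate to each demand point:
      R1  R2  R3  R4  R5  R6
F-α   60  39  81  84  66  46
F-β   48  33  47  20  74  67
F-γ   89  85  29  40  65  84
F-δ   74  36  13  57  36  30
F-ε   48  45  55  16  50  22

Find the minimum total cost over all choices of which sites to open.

197

Open {F-δ, F-ε}: assign each demand point to its cheapest open site.
  R1→F-ε 48, R2→F-δ 36, R3→F-δ 13, R4→F-ε 16, R5→F-δ 36, R6→F-ε 22
  bandwidth cost 171, fixed 26 → total 197.
Compare {F-β, F-δ}: bandwidth cost 180 + fixed 26 = 206.
Compare {F-β, F-δ, F-ε}: bandwidth cost 168 + fixed 40 = 208.
Compare {F-γ, F-δ, F-ε}: bandwidth cost 171 + fixed 51 = 222.
All other subsets cost ≥ 206. Minimum total cost: 197.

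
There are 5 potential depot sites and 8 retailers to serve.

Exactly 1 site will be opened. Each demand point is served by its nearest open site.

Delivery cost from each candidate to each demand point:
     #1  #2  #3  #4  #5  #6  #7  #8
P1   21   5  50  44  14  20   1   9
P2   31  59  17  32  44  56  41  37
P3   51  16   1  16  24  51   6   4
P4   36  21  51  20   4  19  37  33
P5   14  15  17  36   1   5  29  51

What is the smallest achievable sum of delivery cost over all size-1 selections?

Open {P1}.
  #1→P1 21, #2→P1 5, #3→P1 50, #4→P1 44, #5→P1 14, #6→P1 20, #7→P1 1, #8→P1 9  ⇒ total 164.
Compare {P5}: total 168.
Compare {P3}: total 169.
No size-1 selection does better; minimum is 164.

164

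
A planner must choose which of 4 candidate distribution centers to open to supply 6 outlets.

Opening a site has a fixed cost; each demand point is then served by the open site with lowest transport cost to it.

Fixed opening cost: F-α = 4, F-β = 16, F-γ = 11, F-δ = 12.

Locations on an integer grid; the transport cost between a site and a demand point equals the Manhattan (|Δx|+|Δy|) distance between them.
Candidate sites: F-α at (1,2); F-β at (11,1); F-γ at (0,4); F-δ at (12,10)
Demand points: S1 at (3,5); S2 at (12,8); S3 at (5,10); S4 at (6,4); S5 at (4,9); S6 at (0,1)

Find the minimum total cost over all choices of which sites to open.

Open {F-α, F-δ}: assign each demand point to its cheapest open site.
  S1→F-α 5, S2→F-δ 2, S3→F-δ 7, S4→F-α 7, S5→F-δ 9, S6→F-α 2
  transport cost 32, fixed 16 → total 48.
Compare {F-γ, F-δ}: transport cost 31 + fixed 23 = 54.
Compare {F-α}: transport cost 53 + fixed 4 = 57.
Compare {F-α, F-γ, F-δ}: transport cost 30 + fixed 27 = 57.
All other subsets cost ≥ 54. Minimum total cost: 48.

48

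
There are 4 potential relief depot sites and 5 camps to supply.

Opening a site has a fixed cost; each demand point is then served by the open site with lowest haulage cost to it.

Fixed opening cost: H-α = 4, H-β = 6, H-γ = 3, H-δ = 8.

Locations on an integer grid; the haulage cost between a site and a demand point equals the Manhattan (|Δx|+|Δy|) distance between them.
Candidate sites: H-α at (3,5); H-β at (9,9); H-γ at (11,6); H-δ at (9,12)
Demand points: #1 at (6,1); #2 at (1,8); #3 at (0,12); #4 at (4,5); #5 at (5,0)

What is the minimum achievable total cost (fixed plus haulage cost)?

34

Open {H-α}: assign each demand point to its cheapest open site.
  #1→H-α 7, #2→H-α 5, #3→H-α 10, #4→H-α 1, #5→H-α 7
  haulage cost 30, fixed 4 → total 34.
Compare {H-α, H-γ}: haulage cost 30 + fixed 7 = 37.
Compare {H-α, H-β}: haulage cost 30 + fixed 10 = 40.
Compare {H-α, H-δ}: haulage cost 29 + fixed 12 = 41.
All other subsets cost ≥ 37. Minimum total cost: 34.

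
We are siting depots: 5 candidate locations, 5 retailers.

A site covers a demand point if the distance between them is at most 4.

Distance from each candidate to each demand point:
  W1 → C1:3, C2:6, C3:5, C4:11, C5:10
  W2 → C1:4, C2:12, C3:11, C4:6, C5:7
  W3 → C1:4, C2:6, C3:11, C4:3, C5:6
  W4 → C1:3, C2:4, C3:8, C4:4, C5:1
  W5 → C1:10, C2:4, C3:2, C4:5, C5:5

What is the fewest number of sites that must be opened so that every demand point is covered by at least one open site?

Coverage sets (demand points within 4 of each site):
  W1: {C1}
  W2: {C1}
  W3: {C1, C4}
  W4: {C1, C2, C4, C5}
  W5: {C2, C3}
No single site covers all 5 demand points.
But {W4, W5} covers everything, so the minimum is 2.

2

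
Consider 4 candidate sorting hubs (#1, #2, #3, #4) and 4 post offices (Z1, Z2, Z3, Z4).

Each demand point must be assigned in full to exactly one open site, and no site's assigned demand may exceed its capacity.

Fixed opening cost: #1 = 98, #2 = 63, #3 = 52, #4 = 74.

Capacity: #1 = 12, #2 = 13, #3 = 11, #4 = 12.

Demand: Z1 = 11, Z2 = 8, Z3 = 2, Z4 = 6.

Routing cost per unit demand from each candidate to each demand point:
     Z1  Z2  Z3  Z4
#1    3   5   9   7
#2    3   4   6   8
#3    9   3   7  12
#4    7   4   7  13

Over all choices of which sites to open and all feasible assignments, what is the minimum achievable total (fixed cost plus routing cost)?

Open {#1, #2, #3}; cheapest assignment that respects the capacities:
  #1 (cap 12, load 6): Z4 — cost 6×7 = 42
  #2 (cap 13, load 13): Z1, Z3 — cost 11×3 + 2×6 = 45
  #3 (cap 11, load 8): Z2 — cost 8×3 = 24
  Shipping 111, fixed 213 → total 324.
  Any other capacity-feasible assignment to {#1, #2, #3} ships for at least 111.
Compare {#2, #3, #4}: its best feasible assignment gives total 336.
Compare {#1, #2, #4}: its best feasible assignment gives total 354.
Every other set of open sites that can feasibly serve all demand totals ≥ 336 even under its best assignment. Minimum: 324.

324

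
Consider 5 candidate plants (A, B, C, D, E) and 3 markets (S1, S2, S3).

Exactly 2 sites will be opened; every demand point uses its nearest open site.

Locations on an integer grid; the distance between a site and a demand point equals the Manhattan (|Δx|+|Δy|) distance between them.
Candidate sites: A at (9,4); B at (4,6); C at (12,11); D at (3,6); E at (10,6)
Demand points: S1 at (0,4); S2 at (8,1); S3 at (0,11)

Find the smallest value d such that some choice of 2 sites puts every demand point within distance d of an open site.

8

Open {A, D}.
  Farthest demand point is S3 at distance 8 (to D); all others are ≤ 8.
With {D, E} the worst case is 8.
With {A, B} the worst case is 9.
No size-2 selection achieves below 8.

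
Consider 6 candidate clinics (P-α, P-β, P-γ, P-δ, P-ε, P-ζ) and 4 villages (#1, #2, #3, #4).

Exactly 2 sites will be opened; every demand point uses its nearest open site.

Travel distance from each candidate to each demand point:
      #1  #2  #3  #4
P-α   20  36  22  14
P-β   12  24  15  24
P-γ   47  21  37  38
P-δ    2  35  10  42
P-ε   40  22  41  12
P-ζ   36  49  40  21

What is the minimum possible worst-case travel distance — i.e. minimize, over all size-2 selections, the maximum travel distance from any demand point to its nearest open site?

22

Open {P-α, P-γ}.
  Farthest demand point is #3 at travel distance 22 (to P-α); all others are ≤ 22.
With {P-α, P-ε} the worst case is 22.
With {P-β, P-ε} the worst case is 22.
No size-2 selection achieves below 22.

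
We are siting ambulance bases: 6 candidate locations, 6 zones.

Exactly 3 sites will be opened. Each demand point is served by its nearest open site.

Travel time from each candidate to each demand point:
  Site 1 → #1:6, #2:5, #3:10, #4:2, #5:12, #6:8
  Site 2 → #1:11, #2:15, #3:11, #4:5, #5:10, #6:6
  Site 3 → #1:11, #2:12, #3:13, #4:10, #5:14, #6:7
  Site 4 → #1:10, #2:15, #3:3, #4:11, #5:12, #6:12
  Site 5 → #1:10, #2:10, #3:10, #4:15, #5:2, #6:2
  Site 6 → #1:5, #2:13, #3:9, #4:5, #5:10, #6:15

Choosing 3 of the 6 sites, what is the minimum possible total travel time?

Open {Site 1, Site 4, Site 5}.
  #1→Site 1 6, #2→Site 1 5, #3→Site 4 3, #4→Site 1 2, #5→Site 5 2, #6→Site 5 2  ⇒ total 20.
Compare {Site 1, Site 5, Site 6}: total 25.
Compare {Site 1, Site 2, Site 5}: total 27.
No size-3 selection does better; minimum is 20.

20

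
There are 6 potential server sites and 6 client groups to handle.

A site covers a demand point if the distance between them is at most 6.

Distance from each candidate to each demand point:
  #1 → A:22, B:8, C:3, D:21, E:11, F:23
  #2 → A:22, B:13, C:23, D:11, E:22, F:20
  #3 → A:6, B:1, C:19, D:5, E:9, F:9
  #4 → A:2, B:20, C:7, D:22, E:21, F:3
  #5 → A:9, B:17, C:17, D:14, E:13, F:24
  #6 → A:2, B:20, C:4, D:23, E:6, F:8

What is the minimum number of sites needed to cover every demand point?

3

Coverage sets (demand points within 6 of each site):
  #1: {C}
  #2: {}
  #3: {A, B, D}
  #4: {A, F}
  #5: {}
  #6: {A, C, E}
No 2 sites suffice: every size-2 union leaves at least one demand point uncovered.
But {#3, #4, #6} covers everything, so the minimum is 3.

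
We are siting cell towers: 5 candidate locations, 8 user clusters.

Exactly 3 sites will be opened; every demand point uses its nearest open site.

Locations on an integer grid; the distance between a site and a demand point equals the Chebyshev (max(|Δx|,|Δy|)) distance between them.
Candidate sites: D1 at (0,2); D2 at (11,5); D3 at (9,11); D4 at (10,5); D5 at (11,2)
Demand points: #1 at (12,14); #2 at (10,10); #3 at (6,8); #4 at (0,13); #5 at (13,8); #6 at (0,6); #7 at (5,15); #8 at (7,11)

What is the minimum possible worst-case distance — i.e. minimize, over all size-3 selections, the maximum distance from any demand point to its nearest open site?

Open {D1, D2, D3}.
  Farthest demand point is #4 at distance 9 (to D3); all others are ≤ 9.
With {D1, D3, D4} the worst case is 9.
With {D1, D3, D5} the worst case is 9.
No size-3 selection achieves below 9.

9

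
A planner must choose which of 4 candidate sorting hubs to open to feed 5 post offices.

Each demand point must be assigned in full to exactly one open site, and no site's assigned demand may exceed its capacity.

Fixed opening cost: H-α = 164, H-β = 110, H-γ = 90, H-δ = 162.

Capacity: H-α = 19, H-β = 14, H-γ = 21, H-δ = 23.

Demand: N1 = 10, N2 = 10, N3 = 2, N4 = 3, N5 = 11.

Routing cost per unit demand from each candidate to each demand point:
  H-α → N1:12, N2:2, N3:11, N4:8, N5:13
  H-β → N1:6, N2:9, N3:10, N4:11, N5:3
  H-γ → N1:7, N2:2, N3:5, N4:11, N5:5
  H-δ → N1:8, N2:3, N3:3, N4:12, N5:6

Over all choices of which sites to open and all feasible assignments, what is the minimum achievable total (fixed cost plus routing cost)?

Open {H-α, H-γ}; cheapest assignment that respects the capacities:
  H-α (cap 19, load 15): N2, N3, N4 — cost 10×2 + 2×11 + 3×8 = 66
  H-γ (cap 21, load 21): N1, N5 — cost 10×7 + 11×5 = 125
  Shipping 191, fixed 254 → total 445.
  Any other capacity-feasible assignment to {H-α, H-γ} ships for at least 191.
Compare {H-γ, H-δ}: its best feasible assignment gives total 449.
Compare {H-β, H-δ}: its best feasible assignment gives total 454.
Every other set of open sites that can feasibly serve all demand totals ≥ 449 even under its best assignment. Minimum: 445.

445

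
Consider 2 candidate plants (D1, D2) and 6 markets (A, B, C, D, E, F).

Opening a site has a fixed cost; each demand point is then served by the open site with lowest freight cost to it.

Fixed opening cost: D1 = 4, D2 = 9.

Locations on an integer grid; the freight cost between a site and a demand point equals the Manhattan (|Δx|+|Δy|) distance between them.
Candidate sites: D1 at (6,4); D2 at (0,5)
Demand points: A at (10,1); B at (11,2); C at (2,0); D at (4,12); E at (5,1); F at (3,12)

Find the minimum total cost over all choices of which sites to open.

51

Open {D1}: assign each demand point to its cheapest open site.
  A→D1 7, B→D1 7, C→D1 8, D→D1 10, E→D1 4, F→D1 11
  freight cost 47, fixed 4 → total 51.
Compare {D1, D2}: freight cost 45 + fixed 13 = 58.
Compare {D2}: freight cost 65 + fixed 9 = 74.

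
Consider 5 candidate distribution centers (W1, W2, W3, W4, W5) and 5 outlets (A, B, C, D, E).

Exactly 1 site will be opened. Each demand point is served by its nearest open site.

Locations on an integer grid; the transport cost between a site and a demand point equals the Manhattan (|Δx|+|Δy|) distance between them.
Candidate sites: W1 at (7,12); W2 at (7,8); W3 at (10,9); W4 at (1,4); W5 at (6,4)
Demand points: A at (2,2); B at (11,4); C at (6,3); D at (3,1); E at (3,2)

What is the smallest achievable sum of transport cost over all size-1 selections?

Open {W5}.
  A→W5 6, B→W5 5, C→W5 1, D→W5 6, E→W5 5  ⇒ total 23.
Compare {W4}: total 28.
Compare {W2}: total 46.
No size-1 selection does better; minimum is 23.

23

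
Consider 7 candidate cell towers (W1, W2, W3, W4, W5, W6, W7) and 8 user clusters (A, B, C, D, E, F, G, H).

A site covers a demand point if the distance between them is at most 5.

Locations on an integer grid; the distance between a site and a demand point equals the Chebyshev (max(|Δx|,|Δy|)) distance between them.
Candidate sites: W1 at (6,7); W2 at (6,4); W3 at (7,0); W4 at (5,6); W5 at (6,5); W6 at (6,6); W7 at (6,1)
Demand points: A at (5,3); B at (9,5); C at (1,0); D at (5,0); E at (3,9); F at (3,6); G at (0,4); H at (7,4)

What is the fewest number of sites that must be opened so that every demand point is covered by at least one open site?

Coverage sets (demand points within 5 of each site):
  W1: {A, B, E, F, H}
  W2: {A, B, C, D, E, F, H}
  W3: {A, B, D, H}
  W4: {A, B, E, F, G, H}
  W5: {A, B, C, D, E, F, H}
  W6: {A, B, E, F, H}
  W7: {A, B, C, D, F, H}
No single site covers all 8 demand points.
But {W2, W4} covers everything, so the minimum is 2.

2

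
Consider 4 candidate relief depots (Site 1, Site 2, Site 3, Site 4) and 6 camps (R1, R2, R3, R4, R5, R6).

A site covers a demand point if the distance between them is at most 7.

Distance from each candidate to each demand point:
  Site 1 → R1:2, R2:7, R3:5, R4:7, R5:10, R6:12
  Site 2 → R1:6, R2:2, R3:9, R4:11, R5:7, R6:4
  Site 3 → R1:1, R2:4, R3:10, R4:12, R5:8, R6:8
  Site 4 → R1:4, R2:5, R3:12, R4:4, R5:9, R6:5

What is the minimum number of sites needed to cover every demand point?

Coverage sets (demand points within 7 of each site):
  Site 1: {R1, R2, R3, R4}
  Site 2: {R1, R2, R5, R6}
  Site 3: {R1, R2}
  Site 4: {R1, R2, R4, R6}
No single site covers all 6 demand points.
But {Site 1, Site 2} covers everything, so the minimum is 2.

2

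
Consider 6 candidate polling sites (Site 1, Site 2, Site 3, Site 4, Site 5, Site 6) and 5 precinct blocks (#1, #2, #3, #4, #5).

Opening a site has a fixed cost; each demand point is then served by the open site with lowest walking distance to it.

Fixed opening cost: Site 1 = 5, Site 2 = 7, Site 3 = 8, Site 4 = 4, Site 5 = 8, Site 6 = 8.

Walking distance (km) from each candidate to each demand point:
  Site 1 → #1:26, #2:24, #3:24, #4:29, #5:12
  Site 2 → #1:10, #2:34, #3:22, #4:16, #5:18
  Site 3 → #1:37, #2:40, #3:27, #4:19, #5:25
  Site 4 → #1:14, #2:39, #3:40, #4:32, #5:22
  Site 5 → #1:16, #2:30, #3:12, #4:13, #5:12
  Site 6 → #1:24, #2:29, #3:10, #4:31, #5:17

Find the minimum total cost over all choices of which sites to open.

90

Open {Site 1, Site 5}: assign each demand point to its cheapest open site.
  #1→Site 5 16, #2→Site 1 24, #3→Site 5 12, #4→Site 5 13, #5→Site 1 12
  walking distance 77, fixed 13 → total 90.
Compare {Site 5}: walking distance 83 + fixed 8 = 91.
Compare {Site 1, Site 2, Site 5}: walking distance 71 + fixed 20 = 91.
Compare {Site 2, Site 5}: walking distance 77 + fixed 15 = 92.
All other subsets cost ≥ 91. Minimum total cost: 90.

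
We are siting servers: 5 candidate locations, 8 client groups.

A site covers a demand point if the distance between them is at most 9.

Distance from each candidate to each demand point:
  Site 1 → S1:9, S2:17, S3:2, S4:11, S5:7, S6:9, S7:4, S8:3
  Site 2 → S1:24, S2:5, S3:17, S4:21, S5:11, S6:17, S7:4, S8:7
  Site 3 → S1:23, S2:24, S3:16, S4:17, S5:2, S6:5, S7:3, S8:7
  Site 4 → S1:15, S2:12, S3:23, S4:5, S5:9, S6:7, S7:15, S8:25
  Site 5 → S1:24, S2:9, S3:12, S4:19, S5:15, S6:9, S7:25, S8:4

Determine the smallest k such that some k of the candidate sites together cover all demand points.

3

Coverage sets (demand points within 9 of each site):
  Site 1: {S1, S3, S5, S6, S7, S8}
  Site 2: {S2, S7, S8}
  Site 3: {S5, S6, S7, S8}
  Site 4: {S4, S5, S6}
  Site 5: {S2, S6, S8}
No 2 sites suffice: every size-2 union leaves at least one demand point uncovered.
But {Site 1, Site 2, Site 4} covers everything, so the minimum is 3.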